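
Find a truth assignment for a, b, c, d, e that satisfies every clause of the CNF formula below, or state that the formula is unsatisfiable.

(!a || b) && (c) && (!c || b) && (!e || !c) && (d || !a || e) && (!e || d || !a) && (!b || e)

UNSATISFIABLE

(c) alone gives c = true.
(b) alone gives b = true.
(!e) alone gives e = false.
But (e) is also a unit clause — contradiction.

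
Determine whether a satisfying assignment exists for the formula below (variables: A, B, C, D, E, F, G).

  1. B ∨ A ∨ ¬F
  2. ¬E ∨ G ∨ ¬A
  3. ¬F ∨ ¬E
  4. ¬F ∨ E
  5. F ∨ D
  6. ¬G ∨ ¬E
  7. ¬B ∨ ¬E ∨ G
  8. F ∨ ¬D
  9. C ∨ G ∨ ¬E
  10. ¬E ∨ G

Case F = False:
(D) alone gives D = True.
But (¬D) is also a unit clause — contradiction.
Undo F and try F = True.
(¬E) alone gives E = False.
But (E) is also a unit clause — contradiction.
Neither F = True nor F = False works.
No assignment satisfies every clause.

Unsatisfiable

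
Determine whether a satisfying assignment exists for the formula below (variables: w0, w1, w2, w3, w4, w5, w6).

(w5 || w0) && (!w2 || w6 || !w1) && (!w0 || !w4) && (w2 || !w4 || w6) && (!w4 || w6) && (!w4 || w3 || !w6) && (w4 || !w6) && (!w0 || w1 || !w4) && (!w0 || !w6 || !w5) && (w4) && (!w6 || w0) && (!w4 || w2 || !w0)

Unsatisfiable

The clause (w4) is unit, so w4 = true.
The clause (!w0) is unit, so w0 = false.
The clause (w5) is unit, so w5 = true.
The clause (w6) is unit, so w6 = true.
That conflicts with the unit clause (!w6).
No assignment satisfies every clause.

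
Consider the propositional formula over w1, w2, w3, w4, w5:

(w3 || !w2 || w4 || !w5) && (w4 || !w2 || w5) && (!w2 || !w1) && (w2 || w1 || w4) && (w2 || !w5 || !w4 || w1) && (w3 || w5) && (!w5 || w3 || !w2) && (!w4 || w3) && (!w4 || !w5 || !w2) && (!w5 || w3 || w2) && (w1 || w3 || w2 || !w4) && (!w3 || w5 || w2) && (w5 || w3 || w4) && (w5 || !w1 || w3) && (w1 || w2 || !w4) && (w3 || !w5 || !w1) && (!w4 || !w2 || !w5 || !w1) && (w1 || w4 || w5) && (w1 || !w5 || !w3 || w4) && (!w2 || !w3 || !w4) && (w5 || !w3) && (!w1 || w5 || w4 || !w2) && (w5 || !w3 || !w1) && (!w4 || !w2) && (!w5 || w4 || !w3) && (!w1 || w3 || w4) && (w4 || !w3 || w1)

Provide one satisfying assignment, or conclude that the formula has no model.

w1=true; w2=false; w3=true; w4=true; w5=true

Branch on w2: set w2 = false.
Branch on w1: set w1 = true.
Branch on w3: set w3 = true.
Unit clause (w5) forces w5 = true.
Unit clause (w4) forces w4 = true.
All clauses are satisfied.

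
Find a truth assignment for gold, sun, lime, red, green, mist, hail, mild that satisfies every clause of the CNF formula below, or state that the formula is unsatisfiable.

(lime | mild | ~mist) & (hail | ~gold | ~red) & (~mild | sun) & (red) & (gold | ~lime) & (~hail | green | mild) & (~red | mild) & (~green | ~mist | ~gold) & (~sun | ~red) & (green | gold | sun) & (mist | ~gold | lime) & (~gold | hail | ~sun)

Unit clause (red) forces red = 1.
Unit clause (mild) forces mild = 1.
Unit clause (sun) forces sun = 1.
Now (~sun) is unsatisfied and unit — conflict.

UNSATISFIABLE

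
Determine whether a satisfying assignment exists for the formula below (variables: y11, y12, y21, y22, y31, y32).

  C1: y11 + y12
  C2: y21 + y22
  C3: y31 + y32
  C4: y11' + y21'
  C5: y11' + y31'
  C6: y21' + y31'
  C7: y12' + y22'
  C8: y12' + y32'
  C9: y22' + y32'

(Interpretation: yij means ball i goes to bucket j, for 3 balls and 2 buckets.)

Branch on y11: set y11 = 1.
The clause (y21') is unit, so y21 = 0.
The clause (y22) is unit, so y22 = 1.
The clause (y31') is unit, so y31 = 0.
The clause (y32) is unit, so y32 = 1.
That conflicts with the unit clause (y32').
Undo y11 and try y11 = 0.
The clause (y12) is unit, so y12 = 1.
The clause (y22') is unit, so y22 = 0.
The clause (y21) is unit, so y21 = 1.
The clause (y31') is unit, so y31 = 0.
The clause (y32) is unit, so y32 = 1.
That conflicts with the unit clause (y32').
Either choice for y11 ends in contradiction.
No assignment satisfies every clause.

No, unsatisfiable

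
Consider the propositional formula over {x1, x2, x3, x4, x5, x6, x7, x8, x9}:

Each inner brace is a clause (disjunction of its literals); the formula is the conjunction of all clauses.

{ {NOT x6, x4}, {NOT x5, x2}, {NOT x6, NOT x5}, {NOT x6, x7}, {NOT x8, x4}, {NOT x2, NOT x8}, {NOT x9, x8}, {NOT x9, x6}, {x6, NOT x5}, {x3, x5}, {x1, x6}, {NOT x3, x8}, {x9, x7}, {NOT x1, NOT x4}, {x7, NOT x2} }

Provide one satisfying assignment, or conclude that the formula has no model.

x1 ↦ false, x2 ↦ false, x3 ↦ true, x4 ↦ true, x5 ↦ false, x6 ↦ true, x7 ↦ true, x8 ↦ true, x9 ↦ true

Branch on x6: set x6 = true.
From the singleton clause (x4), x4 = true.
From the singleton clause (NOT x5), x5 = false.
From the singleton clause (x7), x7 = true.
From the singleton clause (x3), x3 = true.
From the singleton clause (x8), x8 = true.
From the singleton clause (NOT x2), x2 = false.
From the singleton clause (NOT x1), x1 = false.
All clauses hold; x9 can take either value.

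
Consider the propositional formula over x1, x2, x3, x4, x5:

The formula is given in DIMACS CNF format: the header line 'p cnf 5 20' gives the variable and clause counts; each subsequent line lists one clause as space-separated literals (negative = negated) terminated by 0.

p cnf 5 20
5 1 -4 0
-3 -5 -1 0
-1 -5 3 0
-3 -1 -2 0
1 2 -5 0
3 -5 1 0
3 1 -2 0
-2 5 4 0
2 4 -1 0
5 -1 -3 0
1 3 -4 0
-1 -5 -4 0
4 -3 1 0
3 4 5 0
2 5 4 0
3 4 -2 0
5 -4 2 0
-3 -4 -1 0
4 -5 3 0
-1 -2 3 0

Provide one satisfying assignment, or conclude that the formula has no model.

x1 ↦ False; x2 ↦ True; x3 ↦ True; x4 ↦ True; x5 ↦ True

Suppose x5 = True.
Suppose x3 = True.
(¬x1) alone gives x1 = False.
(x2) alone gives x2 = True.
(x4) alone gives x4 = True.
All clauses are satisfied.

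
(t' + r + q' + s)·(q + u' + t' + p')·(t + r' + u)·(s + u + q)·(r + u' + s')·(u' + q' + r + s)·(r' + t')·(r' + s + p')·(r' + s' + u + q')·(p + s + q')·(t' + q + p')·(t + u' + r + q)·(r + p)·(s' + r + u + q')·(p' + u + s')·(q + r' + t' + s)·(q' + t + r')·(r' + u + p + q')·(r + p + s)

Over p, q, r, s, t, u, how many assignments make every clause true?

There are 2^6 = 64 truth assignments over (p, q, r, s, t, u).
Split on u. With u = 1, the clauses containing u are satisfied and u' drops from the rest; 3 of the 2^5 = 32 assignments to the other variables satisfy what remains.
With u = 0, by the same count on the reduced clause set, 1 assignment works.
Total: 3 + 1 = 4.

4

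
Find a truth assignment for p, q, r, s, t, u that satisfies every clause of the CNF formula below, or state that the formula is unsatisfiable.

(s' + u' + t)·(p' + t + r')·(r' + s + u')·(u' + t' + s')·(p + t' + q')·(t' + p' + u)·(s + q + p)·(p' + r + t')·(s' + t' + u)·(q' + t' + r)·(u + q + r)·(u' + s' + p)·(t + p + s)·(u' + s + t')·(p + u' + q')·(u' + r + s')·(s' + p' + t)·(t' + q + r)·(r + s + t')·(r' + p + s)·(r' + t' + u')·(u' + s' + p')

p ↦ 1,  q ↦ 1,  r ↦ 0,  s ↦ 0,  t ↦ 0,  u ↦ 1

Suppose s = 0.
Suppose r = 0.
Unit clause (t') forces t = 0.
Unit clause (p) forces p = 1.
Suppose u = 1.
All clauses hold; q can take either value.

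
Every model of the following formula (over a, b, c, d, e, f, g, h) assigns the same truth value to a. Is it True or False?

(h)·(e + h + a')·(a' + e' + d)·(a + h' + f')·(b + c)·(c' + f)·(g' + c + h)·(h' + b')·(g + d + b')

Suppose a = 0.
Unit clause (h) forces h = 1.
Unit clause (f') forces f = 0.
Unit clause (c') forces c = 0.
Unit clause (b) forces b = 1.
That conflicts with the unit clause (b').
So every satisfying assignment has a = True.

True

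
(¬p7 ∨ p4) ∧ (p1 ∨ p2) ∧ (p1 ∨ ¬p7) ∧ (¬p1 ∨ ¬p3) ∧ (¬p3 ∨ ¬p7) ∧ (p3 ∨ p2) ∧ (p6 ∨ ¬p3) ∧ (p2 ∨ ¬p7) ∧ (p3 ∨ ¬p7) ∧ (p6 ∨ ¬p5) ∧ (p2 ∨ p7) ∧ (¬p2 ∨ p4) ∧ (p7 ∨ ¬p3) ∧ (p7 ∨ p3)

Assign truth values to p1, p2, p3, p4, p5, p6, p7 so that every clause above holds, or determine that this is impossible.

UNSATISFIABLE

Case p7 = False:
(p2) alone gives p2 = True.
(p4) alone gives p4 = True.
(¬p3) alone gives p3 = False.
Now (p3) is unsatisfied and unit — conflict.
Undo p7 and try p7 = True.
(p4) alone gives p4 = True.
(p1) alone gives p1 = True.
(¬p3) alone gives p3 = False.
Now (p3) is unsatisfied and unit — conflict.
Either choice for p7 ends in contradiction.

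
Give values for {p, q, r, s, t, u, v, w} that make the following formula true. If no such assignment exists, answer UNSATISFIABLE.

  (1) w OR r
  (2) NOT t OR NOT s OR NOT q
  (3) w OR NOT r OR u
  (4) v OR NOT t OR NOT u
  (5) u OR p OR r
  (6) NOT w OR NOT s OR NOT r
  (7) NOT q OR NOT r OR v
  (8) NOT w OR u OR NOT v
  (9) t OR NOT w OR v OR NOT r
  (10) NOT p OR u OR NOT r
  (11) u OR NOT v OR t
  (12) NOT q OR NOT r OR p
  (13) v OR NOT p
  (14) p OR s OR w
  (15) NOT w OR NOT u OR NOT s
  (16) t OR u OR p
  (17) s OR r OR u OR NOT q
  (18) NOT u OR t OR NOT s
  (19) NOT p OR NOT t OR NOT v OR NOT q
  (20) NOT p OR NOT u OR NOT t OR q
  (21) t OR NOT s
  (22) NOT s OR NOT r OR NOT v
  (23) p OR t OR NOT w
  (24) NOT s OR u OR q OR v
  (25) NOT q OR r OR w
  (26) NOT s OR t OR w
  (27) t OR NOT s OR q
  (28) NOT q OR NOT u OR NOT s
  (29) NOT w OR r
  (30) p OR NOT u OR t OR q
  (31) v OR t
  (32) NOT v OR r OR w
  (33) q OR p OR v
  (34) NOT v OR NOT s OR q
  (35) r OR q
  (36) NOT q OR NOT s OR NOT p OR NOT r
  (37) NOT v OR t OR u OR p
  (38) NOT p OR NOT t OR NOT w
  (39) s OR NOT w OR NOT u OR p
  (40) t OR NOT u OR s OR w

Branch on w: set w = true.
The clause (r) is unit, so r = true.
The clause (NOT s) is unit, so s = false.
Branch on q: set q = true.
The clause (v) is unit, so v = true.
The clause (u) is unit, so u = true.
The clause (p) is unit, so p = true.
The clause (NOT t) is unit, so t = false.
Every clause now holds.

p ↦ true, q ↦ true, r ↦ true, s ↦ false, t ↦ false, u ↦ true, v ↦ true, w ↦ true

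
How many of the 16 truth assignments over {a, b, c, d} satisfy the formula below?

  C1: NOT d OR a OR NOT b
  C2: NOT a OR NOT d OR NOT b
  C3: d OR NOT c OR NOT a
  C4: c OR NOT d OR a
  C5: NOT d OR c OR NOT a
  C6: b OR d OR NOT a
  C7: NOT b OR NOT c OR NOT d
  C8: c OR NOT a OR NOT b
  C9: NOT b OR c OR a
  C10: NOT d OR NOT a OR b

There are 2^4 = 16 truth assignments over (a, b, c, d).
Check each against the 10 clauses (columns in the order a, b, c, d):
  F F F F  ✓ satisfies all
  F F F T  ✗ fails (c OR NOT d OR a)
  F F T F  ✓ satisfies all
  F F T T  ✓ satisfies all
  F T F F  ✗ fails (NOT b OR c OR a)
  F T F T  ✗ fails (NOT d OR a OR NOT b)
  F T T F  ✓ satisfies all
  F T T T  ✗ fails (NOT d OR a OR NOT b)
  T F F F  ✗ fails (b OR d OR NOT a)
  T F F T  ✗ fails (NOT d OR c OR NOT a)
  T F T F  ✗ fails (d OR NOT c OR NOT a)
  T F T T  ✗ fails (NOT d OR NOT a OR b)
  T T F F  ✗ fails (c OR NOT a OR NOT b)
  T T F T  ✗ fails (NOT a OR NOT d OR NOT b)
  T T T F  ✗ fails (d OR NOT c OR NOT a)
  T T T T  ✗ fails (NOT a OR NOT d OR NOT b)
4 of the 16 rows are models.

4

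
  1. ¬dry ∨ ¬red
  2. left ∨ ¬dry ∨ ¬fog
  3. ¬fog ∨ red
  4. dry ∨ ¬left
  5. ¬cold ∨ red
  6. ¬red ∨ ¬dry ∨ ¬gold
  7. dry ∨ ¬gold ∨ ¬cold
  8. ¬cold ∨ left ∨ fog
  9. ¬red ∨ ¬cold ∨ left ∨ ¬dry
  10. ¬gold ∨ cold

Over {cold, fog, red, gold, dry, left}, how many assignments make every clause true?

There are 2^6 = 64 truth assignments over (cold, fog, red, gold, dry, left).
Split on fog. With fog = True, the clauses containing fog are satisfied and ¬fog drops from the rest; 2 of the 2^5 = 32 assignments to the other variables satisfy what remains.
With fog = False, by the same count on the reduced clause set, 4 assignments work.
(One model: cold=F, fog=F, red=F, gold=F, dry=F, left=F.)
Total: 2 + 4 = 6.

6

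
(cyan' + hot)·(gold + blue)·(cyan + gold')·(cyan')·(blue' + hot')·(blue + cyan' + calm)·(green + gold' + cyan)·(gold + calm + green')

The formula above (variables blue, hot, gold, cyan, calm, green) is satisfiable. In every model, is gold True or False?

Suppose gold = 1.
From the singleton clause (cyan), cyan = 1.
But (cyan') is also a unit clause — contradiction.
So every satisfying assignment has gold = False.

False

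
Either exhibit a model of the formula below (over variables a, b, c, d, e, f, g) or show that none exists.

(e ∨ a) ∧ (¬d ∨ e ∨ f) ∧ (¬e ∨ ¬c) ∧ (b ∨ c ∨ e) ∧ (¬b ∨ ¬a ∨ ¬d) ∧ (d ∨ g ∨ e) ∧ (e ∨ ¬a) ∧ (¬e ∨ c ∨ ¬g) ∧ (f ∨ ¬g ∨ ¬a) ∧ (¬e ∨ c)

Try e = True.
The clause (¬c) is unit, so c = False.
Now (c) is unsatisfied and unit — conflict.
Backtrack on e: now try e = False.
The clause (a) is unit, so a = True.
Now (¬a) is unsatisfied and unit — conflict.
Both values of e lead to a conflict.

UNSATISFIABLE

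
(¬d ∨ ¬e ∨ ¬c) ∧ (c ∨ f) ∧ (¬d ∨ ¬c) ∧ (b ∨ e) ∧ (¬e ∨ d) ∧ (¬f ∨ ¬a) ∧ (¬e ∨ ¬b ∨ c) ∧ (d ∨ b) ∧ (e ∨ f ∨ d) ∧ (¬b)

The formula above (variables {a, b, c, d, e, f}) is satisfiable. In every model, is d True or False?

True

Suppose d = False.
From the singleton clause (¬e), e = False.
From the singleton clause (b), b = True.
That conflicts with the unit clause (¬b).
So every satisfying assignment has d = True.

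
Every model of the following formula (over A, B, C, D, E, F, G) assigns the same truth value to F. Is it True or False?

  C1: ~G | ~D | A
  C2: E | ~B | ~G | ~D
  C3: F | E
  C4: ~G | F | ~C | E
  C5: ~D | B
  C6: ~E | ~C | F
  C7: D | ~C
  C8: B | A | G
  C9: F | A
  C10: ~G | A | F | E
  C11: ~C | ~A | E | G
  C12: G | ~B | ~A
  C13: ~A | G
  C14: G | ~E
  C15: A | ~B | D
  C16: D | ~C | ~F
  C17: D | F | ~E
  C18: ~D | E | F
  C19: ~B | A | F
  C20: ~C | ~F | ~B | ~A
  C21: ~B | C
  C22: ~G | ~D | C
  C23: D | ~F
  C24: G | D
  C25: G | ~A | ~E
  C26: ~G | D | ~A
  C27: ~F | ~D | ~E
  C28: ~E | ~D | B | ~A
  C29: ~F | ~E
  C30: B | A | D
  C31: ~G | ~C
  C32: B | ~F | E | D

True

Suppose F = 0.
Unit clause (E) forces E = 1.
Unit clause (~C) forces C = 0.
Unit clause (A) forces A = 1.
Unit clause (G) forces G = 1.
Unit clause (D) forces D = 1.
Now (~D) is unsatisfied and unit — conflict.
So every satisfying assignment has F = True.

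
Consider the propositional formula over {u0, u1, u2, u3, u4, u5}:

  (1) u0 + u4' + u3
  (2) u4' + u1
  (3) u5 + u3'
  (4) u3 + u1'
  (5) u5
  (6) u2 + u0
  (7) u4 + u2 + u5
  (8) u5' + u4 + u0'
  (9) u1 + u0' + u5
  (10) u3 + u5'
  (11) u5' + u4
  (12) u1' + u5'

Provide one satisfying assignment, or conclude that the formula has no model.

Unit clause (u5) forces u5 = 1.
Unit clause (u3) forces u3 = 1.
Unit clause (u4) forces u4 = 1.
Unit clause (u1) forces u1 = 1.
But (u1') is also a unit clause — contradiction.

UNSATISFIABLE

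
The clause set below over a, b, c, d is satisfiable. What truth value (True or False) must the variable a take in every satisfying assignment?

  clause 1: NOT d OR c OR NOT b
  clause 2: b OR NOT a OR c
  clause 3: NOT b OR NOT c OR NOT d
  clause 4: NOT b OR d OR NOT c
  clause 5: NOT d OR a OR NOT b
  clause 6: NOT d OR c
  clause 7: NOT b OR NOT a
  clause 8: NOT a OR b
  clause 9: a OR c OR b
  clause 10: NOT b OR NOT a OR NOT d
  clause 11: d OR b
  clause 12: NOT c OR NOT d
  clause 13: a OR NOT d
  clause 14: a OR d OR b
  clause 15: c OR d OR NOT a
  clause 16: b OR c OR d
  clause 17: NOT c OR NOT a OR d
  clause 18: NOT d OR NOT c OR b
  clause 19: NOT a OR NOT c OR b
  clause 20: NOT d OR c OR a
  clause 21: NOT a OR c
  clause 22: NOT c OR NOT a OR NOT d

False

Suppose a = true.
Unit clause (NOT b) forces b = false.
That conflicts with the unit clause (b).
So every satisfying assignment has a = False.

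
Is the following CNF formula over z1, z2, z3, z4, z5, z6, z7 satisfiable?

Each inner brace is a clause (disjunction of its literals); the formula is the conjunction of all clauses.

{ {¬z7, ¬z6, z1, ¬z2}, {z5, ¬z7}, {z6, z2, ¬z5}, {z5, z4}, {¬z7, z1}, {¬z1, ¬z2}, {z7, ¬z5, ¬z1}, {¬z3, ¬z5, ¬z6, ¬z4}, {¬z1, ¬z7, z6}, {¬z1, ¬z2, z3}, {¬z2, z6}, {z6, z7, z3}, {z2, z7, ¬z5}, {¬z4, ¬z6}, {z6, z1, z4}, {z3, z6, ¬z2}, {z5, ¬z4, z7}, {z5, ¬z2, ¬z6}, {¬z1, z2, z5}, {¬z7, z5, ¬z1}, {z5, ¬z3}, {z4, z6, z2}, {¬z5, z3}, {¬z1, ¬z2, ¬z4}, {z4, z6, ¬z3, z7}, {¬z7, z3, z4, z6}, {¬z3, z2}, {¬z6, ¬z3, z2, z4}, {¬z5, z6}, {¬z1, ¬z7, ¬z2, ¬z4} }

Case z5 = True:
From the singleton clause (z3), z3 = True.
From the singleton clause (z2), z2 = True.
From the singleton clause (¬z1), z1 = False.
From the singleton clause (¬z7), z7 = False.
From the singleton clause (z6), z6 = True.
From the singleton clause (¬z4), z4 = False.
This assignment satisfies each clause.
A satisfying assignment: z1: False,  z2: True,  z3: True,  z4: False,  z5: True,  z6: True,  z7: False.

Satisfiable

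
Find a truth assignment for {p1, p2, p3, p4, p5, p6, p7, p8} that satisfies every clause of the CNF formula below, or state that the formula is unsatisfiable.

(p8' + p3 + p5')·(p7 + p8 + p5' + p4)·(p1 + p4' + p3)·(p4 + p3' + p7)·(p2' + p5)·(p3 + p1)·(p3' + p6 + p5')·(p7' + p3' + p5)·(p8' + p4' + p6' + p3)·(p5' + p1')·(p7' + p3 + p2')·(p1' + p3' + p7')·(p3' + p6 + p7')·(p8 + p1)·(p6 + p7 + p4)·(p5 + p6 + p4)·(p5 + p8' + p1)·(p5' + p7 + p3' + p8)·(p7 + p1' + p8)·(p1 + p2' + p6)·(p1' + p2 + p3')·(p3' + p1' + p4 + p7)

Try p2 = 0.
Try p3 = 0.
Unit clause (p1) forces p1 = 1.
Unit clause (p5') forces p5 = 0.
Try p6 = 1.
Try p8 = 1.
Unit clause (p4') forces p4 = 0.
Every clause is now satisfied; p7 is unconstrained.

p1: 1; p2: 0; p3: 0; p4: 0; p5: 0; p6: 1; p7: 0; p8: 1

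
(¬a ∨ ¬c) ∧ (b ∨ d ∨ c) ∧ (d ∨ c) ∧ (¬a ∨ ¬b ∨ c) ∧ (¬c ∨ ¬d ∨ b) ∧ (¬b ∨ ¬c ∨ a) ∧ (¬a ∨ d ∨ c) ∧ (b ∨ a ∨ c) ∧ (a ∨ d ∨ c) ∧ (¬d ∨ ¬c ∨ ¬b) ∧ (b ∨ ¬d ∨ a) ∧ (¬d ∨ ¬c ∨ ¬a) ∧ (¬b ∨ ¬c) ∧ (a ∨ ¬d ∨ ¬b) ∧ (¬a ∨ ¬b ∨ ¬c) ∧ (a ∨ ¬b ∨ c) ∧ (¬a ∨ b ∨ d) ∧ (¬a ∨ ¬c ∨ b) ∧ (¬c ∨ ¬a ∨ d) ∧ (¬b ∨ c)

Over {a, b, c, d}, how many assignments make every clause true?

2

There are 2^4 = 16 truth assignments over (a, b, c, d).
Check each against the 20 clauses (columns in the order a, b, c, d):
  F F F F  ✗ fails (b ∨ d ∨ c)
  F F F T  ✗ fails (b ∨ a ∨ c)
  F F T F  ✓ satisfies all
  F F T T  ✗ fails (¬c ∨ ¬d ∨ b)
  F T F F  ✗ fails (d ∨ c)
  F T F T  ✗ fails (a ∨ ¬d ∨ ¬b)
  F T T F  ✗ fails (¬b ∨ ¬c ∨ a)
  F T T T  ✗ fails (¬b ∨ ¬c ∨ a)
  T F F F  ✗ fails (b ∨ d ∨ c)
  T F F T  ✓ satisfies all
  T F T F  ✗ fails (¬a ∨ ¬c)
  T F T T  ✗ fails (¬a ∨ ¬c)
  T T F F  ✗ fails (d ∨ c)
  T T F T  ✗ fails (¬a ∨ ¬b ∨ c)
  T T T F  ✗ fails (¬a ∨ ¬c)
  T T T T  ✗ fails (¬a ∨ ¬c)
2 of the 16 rows are models.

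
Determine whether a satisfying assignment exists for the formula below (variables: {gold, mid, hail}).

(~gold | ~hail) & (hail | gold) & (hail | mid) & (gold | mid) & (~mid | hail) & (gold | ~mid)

Try gold = 0.
(hail) alone gives hail = 1.
(mid) alone gives mid = 1.
Now (~mid) is unsatisfied and unit — conflict.
Undo gold and try gold = 1.
(~hail) alone gives hail = 0.
(mid) alone gives mid = 1.
Now (~mid) is unsatisfied and unit — conflict.
Neither gold = 1 nor gold = 0 works.
No assignment satisfies every clause.

No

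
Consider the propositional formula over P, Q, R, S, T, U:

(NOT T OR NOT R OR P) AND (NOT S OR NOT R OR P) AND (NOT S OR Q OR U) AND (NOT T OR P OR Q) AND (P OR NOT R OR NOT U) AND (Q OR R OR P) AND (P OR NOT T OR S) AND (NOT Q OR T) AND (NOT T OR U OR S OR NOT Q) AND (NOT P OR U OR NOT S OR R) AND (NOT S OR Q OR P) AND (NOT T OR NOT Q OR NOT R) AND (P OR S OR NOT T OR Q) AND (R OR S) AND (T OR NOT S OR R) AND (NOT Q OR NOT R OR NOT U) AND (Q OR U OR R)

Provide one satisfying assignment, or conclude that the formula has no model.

Try Q = false.
Try S = true.
(U) alone gives U = true.
(P) alone gives P = true.
Try T = false.
(R) alone gives R = true.
Every clause now holds.

P ↦ true; Q ↦ false; R ↦ true; S ↦ true; T ↦ false; U ↦ true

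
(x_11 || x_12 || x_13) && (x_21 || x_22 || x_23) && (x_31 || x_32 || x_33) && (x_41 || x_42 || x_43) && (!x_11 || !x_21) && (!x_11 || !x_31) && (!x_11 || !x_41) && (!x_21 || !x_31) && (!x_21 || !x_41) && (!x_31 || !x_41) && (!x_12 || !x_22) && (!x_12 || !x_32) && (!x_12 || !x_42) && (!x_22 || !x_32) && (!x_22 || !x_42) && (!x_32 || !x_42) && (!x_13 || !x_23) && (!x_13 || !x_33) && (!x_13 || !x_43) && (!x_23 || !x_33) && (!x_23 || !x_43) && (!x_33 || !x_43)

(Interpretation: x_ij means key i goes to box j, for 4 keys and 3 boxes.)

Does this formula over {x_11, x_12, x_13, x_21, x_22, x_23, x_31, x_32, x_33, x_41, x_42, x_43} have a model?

Unsatisfiable

Case x_11 = false:
Case x_12 = true:
Unit clause (!x_22) forces x_22 = false.
Unit clause (!x_32) forces x_32 = false.
Unit clause (!x_42) forces x_42 = false.
Case x_21 = true:
Unit clause (!x_31) forces x_31 = false.
Unit clause (x_33) forces x_33 = true.
Unit clause (!x_41) forces x_41 = false.
Unit clause (x_43) forces x_43 = true.
But (!x_43) is also a unit clause — contradiction.
That branch fails; take x_21 = false instead.
Unit clause (x_23) forces x_23 = true.
Unit clause (!x_13) forces x_13 = false.
Unit clause (!x_33) forces x_33 = false.
Unit clause (x_31) forces x_31 = true.
Unit clause (!x_41) forces x_41 = false.
Unit clause (x_43) forces x_43 = true.
But (!x_43) is also a unit clause — contradiction.
Either choice for x_21 ends in contradiction.
That branch fails; take x_12 = false instead.
Unit clause (x_13) forces x_13 = true.
Unit clause (!x_23) forces x_23 = false.
Unit clause (!x_33) forces x_33 = false.
Unit clause (!x_43) forces x_43 = false.
Case x_21 = true:
Unit clause (!x_31) forces x_31 = false.
Unit clause (x_32) forces x_32 = true.
Unit clause (!x_41) forces x_41 = false.
Unit clause (x_42) forces x_42 = true.
But (!x_42) is also a unit clause — contradiction.
That branch fails; take x_21 = false instead.
Unit clause (x_22) forces x_22 = true.
Unit clause (!x_32) forces x_32 = false.
Unit clause (x_31) forces x_31 = true.
Unit clause (!x_41) forces x_41 = false.
Unit clause (x_42) forces x_42 = true.
But (!x_42) is also a unit clause — contradiction.
Either choice for x_21 ends in contradiction.
Either choice for x_12 ends in contradiction.
That branch fails; take x_11 = true instead.
Unit clause (!x_21) forces x_21 = false.
Unit clause (!x_31) forces x_31 = false.
Unit clause (!x_41) forces x_41 = false.
Case x_22 = true:
Unit clause (!x_12) forces x_12 = false.
Unit clause (!x_32) forces x_32 = false.
Unit clause (x_33) forces x_33 = true.
Unit clause (!x_42) forces x_42 = false.
Unit clause (x_43) forces x_43 = true.
But (!x_43) is also a unit clause — contradiction.
That branch fails; take x_22 = false instead.
Unit clause (x_23) forces x_23 = true.
Unit clause (!x_13) forces x_13 = false.
Unit clause (!x_33) forces x_33 = false.
Unit clause (x_32) forces x_32 = true.
Unit clause (!x_12) forces x_12 = false.
Unit clause (!x_42) forces x_42 = false.
Unit clause (x_43) forces x_43 = true.
But (!x_43) is also a unit clause — contradiction.
Either choice for x_22 ends in contradiction.
Either choice for x_11 ends in contradiction.
No assignment satisfies every clause.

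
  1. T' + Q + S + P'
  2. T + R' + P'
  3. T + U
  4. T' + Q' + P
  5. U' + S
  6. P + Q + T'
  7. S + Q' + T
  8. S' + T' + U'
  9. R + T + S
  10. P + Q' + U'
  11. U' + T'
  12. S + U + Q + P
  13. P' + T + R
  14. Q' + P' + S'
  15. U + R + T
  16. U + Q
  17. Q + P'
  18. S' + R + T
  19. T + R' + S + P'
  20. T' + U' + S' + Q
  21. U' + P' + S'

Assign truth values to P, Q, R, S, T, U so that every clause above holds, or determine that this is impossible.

P=1, Q=1, R=0, S=0, T=1, U=0

Suppose T = 1.
From the singleton clause (U'), U = 0.
From the singleton clause (Q), Q = 1.
From the singleton clause (P), P = 1.
From the singleton clause (S'), S = 0.
All clauses hold; R can take either value.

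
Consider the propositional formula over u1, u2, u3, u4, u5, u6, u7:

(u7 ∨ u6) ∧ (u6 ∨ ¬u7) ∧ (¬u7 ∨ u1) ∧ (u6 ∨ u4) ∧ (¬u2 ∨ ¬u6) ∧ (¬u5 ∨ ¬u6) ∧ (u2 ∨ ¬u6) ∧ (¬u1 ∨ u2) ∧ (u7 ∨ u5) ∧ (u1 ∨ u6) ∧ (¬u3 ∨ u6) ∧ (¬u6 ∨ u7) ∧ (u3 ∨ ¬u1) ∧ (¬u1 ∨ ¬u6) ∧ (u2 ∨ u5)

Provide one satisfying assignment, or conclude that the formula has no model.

Try u7 = True.
From the singleton clause (u6), u6 = True.
From the singleton clause (u1), u1 = True.
Now (¬u1) is unsatisfied and unit — conflict.
Backtrack on u7: now try u7 = False.
From the singleton clause (u6), u6 = True.
Now (¬u6) is unsatisfied and unit — conflict.
Neither u7 = True nor u7 = False works.

UNSATISFIABLE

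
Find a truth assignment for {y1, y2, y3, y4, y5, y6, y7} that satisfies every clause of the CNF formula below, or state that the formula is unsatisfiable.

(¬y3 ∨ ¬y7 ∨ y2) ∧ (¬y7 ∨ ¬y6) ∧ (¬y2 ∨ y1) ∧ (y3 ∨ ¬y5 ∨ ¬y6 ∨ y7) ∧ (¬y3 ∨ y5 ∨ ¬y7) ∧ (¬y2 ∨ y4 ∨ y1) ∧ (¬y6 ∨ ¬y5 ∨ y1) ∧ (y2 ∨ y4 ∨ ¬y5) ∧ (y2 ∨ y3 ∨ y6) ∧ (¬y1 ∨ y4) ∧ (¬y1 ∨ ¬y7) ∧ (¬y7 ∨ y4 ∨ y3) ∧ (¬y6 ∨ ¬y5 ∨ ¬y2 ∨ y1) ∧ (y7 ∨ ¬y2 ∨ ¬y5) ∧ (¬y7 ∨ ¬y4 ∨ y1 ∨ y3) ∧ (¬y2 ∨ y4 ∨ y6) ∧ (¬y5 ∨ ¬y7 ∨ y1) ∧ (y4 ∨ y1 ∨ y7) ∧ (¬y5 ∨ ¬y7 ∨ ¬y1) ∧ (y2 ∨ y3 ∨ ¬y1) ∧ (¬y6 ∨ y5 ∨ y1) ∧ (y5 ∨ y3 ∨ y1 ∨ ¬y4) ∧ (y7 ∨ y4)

Suppose y7 = False.
From the singleton clause (y4), y4 = True.
Suppose y2 = False.
Suppose y3 = True.
Suppose y6 = True.
Suppose y5 = False.
From the singleton clause (y1), y1 = True.
Every clause now holds.

y1 ↦ True; y2 ↦ False; y3 ↦ True; y4 ↦ True; y5 ↦ False; y6 ↦ True; y7 ↦ False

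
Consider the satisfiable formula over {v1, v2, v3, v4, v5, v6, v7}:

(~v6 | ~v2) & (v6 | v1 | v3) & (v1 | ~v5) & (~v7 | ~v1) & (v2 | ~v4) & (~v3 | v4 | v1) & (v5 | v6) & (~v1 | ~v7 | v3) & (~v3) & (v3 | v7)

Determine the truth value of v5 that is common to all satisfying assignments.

False

Suppose v5 = 1.
From the singleton clause (v1), v1 = 1.
From the singleton clause (~v7), v7 = 0.
From the singleton clause (~v3), v3 = 0.
Now (v3) is unsatisfied and unit — conflict.
So every satisfying assignment has v5 = False.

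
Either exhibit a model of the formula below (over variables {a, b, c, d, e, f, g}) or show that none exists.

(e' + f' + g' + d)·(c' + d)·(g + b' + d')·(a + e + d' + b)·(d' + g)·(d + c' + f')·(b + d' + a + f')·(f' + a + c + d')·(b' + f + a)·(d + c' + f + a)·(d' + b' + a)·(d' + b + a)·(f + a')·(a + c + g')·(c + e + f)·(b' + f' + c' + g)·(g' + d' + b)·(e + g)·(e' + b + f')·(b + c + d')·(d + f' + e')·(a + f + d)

Case c = 1:
Unit clause (d) forces d = 1.
Unit clause (g) forces g = 1.
Unit clause (b) forces b = 1.
Unit clause (a) forces a = 1.
Unit clause (f) forces f = 1.
All clauses hold; e can take either value.

a=1; b=1; c=1; d=1; e=1; f=1; g=1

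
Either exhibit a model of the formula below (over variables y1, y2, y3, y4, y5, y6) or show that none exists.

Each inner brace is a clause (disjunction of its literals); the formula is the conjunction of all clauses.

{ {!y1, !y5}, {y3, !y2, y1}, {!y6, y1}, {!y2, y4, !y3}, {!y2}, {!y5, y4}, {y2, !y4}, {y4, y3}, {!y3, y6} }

y1 ↦ true, y2 ↦ false, y3 ↦ true, y4 ↦ false, y5 ↦ false, y6 ↦ true

The clause (!y2) is unit, so y2 = false.
The clause (!y4) is unit, so y4 = false.
The clause (!y5) is unit, so y5 = false.
The clause (y3) is unit, so y3 = true.
The clause (y6) is unit, so y6 = true.
The clause (y1) is unit, so y1 = true.
All clauses are satisfied.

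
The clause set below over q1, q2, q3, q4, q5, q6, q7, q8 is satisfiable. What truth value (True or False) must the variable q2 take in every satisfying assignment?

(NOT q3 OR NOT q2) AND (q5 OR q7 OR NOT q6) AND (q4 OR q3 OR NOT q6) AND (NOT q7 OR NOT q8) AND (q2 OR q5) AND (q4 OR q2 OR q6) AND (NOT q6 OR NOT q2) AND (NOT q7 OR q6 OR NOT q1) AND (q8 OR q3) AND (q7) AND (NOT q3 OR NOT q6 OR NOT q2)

Suppose q2 = true.
(NOT q3) alone gives q3 = false.
(NOT q6) alone gives q6 = false.
(q8) alone gives q8 = true.
(NOT q7) alone gives q7 = false.
That conflicts with the unit clause (q7).
So every satisfying assignment has q2 = False.

False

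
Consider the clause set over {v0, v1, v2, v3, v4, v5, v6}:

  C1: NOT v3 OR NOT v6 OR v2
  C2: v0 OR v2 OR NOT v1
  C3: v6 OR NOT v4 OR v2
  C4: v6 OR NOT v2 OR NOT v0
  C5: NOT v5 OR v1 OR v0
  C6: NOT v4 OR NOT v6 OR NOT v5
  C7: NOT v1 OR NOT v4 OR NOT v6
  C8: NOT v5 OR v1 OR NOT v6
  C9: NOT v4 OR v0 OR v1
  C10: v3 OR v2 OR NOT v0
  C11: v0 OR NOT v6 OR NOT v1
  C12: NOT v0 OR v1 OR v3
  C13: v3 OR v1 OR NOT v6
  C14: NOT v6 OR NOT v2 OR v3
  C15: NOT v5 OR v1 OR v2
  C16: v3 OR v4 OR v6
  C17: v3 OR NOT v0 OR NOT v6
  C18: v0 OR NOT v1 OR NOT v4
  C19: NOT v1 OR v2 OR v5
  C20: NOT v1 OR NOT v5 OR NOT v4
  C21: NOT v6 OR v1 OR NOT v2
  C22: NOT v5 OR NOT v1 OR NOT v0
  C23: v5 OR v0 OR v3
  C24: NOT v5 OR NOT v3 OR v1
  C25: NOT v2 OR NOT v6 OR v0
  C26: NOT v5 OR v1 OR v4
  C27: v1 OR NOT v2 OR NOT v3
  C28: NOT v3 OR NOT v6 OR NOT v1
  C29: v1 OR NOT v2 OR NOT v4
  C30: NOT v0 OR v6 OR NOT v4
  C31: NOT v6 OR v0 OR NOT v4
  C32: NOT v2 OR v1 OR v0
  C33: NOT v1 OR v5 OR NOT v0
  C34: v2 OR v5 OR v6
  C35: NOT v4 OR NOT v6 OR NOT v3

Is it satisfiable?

Branch on v3: set v3 = true.
Branch on v6: set v6 = false.
Branch on v4: set v4 = false.
Branch on v2: set v2 = true.
Unit clause (NOT v0) forces v0 = false.
Unit clause (v1) forces v1 = true.
All clauses hold; v5 can take either value.
A satisfying assignment: v0=false; v1=true; v2=true; v3=true; v4=false; v5=true; v6=false.

Satisfiable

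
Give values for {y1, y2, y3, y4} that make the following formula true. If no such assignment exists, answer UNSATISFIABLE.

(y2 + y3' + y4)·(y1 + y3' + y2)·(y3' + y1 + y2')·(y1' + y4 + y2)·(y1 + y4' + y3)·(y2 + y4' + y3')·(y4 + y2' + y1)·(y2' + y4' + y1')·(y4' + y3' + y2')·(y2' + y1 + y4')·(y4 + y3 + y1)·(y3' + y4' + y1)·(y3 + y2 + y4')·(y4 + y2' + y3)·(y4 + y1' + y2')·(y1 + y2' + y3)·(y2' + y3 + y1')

UNSATISFIABLE

Branch on y2: set y2 = 1.
Branch on y3: set y3 = 0.
From the singleton clause (y4), y4 = 1.
From the singleton clause (y1), y1 = 1.
That conflicts with the unit clause (y1').
That branch fails; take y3 = 1 instead.
From the singleton clause (y1), y1 = 1.
From the singleton clause (y4'), y4 = 0.
That conflicts with the unit clause (y4).
Both values of y3 lead to a conflict.
That branch fails; take y2 = 0 instead.
Branch on y3: set y3 = 0.
From the singleton clause (y4'), y4 = 0.
From the singleton clause (y1'), y1 = 0.
That conflicts with the unit clause (y1).
That branch fails; take y3 = 1 instead.
From the singleton clause (y4), y4 = 1.
That conflicts with the unit clause (y4').
Both values of y3 lead to a conflict.
Both values of y2 lead to a conflict.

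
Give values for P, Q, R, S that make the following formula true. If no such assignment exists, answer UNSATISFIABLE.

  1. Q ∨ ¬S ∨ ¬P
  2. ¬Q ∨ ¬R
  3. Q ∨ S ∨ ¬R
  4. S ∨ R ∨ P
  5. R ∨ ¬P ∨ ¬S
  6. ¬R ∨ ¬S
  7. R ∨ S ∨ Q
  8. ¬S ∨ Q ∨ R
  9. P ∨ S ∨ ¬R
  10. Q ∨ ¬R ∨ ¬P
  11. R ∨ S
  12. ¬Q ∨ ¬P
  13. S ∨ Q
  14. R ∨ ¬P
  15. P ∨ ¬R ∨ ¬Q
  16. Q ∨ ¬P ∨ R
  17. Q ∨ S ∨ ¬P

Try Q = True.
Unit clause (¬R) forces R = False.
Unit clause (S) forces S = True.
Unit clause (¬P) forces P = False.
Every clause now holds.

P: False, Q: True, R: False, S: True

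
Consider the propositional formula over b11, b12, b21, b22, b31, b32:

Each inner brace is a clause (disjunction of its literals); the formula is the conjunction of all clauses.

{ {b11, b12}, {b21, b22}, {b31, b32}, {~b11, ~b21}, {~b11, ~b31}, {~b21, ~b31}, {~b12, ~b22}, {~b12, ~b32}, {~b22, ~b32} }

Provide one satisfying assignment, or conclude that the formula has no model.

Case b11 = 1:
Unit clause (~b21) forces b21 = 0.
Unit clause (b22) forces b22 = 1.
Unit clause (~b31) forces b31 = 0.
Unit clause (b32) forces b32 = 1.
That conflicts with the unit clause (~b32).
Undo b11 and try b11 = 0.
Unit clause (b12) forces b12 = 1.
Unit clause (~b22) forces b22 = 0.
Unit clause (b21) forces b21 = 1.
Unit clause (~b31) forces b31 = 0.
Unit clause (b32) forces b32 = 1.
That conflicts with the unit clause (~b32).
Neither b11 = 1 nor b11 = 0 works.

UNSATISFIABLE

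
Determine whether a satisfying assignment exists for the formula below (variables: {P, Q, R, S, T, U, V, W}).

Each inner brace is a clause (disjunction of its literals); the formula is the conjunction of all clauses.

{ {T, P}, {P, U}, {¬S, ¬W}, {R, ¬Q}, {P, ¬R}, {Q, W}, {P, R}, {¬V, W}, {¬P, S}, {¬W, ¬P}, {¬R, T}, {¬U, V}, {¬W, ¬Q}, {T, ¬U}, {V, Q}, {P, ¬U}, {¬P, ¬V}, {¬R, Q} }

Yes, satisfiable

Case T = True:
Case P = True:
Unit clause (S) forces S = True.
Unit clause (¬W) forces W = False.
Unit clause (Q) forces Q = True.
Unit clause (R) forces R = True.
Unit clause (¬V) forces V = False.
Unit clause (¬U) forces U = False.
This assignment satisfies each clause.
A satisfying assignment: P=True, Q=True, R=True, S=True, T=True, U=False, V=False, W=False.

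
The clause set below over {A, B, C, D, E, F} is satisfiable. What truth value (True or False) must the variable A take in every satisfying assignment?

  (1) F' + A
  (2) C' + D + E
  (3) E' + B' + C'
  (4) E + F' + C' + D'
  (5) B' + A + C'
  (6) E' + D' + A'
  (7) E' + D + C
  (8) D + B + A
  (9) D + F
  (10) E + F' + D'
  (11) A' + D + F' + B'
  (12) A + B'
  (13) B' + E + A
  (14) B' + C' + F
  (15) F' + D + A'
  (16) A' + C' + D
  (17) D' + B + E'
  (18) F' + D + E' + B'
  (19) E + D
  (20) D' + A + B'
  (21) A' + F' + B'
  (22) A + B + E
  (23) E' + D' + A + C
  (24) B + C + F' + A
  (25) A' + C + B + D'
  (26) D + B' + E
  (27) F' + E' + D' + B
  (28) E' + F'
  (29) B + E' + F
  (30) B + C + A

True

Suppose A = 0.
(F') alone gives F = 0.
(D) alone gives D = 1.
(B') alone gives B = 0.
(E') alone gives E = 0.
But (E) is also a unit clause — contradiction.
So every satisfying assignment has A = True.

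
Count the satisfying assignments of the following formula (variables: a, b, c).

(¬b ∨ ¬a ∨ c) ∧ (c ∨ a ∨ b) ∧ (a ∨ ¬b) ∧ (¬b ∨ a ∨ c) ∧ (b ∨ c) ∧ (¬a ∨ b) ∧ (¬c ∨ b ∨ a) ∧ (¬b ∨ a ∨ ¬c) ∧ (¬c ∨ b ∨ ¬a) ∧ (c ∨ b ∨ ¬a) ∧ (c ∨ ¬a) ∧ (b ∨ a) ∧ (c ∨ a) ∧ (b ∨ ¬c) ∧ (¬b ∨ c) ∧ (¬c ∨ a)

There are 2^3 = 8 truth assignments over (a, b, c).
Check each against the 16 clauses (columns in the order a, b, c):
  F F F  ✗ fails (c ∨ a ∨ b)
  F F T  ✗ fails (¬c ∨ b ∨ a)
  F T F  ✗ fails (a ∨ ¬b)
  F T T  ✗ fails (a ∨ ¬b)
  T F F  ✗ fails (b ∨ c)
  T F T  ✗ fails (¬a ∨ b)
  T T F  ✗ fails (¬b ∨ ¬a ∨ c)
  T T T  ✓ satisfies all
1 of the 8 rows is a model.

1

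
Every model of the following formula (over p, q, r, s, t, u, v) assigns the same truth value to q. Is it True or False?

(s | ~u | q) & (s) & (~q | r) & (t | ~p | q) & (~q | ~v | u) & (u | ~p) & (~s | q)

Suppose q = 0.
The clause (s) is unit, so s = 1.
That conflicts with the unit clause (~s).
So every satisfying assignment has q = True.

True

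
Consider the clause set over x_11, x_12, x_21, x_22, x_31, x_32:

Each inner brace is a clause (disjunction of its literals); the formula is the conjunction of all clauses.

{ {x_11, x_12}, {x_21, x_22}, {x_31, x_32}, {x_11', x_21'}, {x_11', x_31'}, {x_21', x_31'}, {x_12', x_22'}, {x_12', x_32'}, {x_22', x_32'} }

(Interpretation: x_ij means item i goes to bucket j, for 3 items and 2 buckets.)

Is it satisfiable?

Unsatisfiable

Branch on x_11: set x_11 = 1.
The clause (x_21') is unit, so x_21 = 0.
The clause (x_22) is unit, so x_22 = 1.
The clause (x_31') is unit, so x_31 = 0.
The clause (x_32) is unit, so x_32 = 1.
But (x_32') is also a unit clause — contradiction.
That branch fails; take x_11 = 0 instead.
The clause (x_12) is unit, so x_12 = 1.
The clause (x_22') is unit, so x_22 = 0.
The clause (x_21) is unit, so x_21 = 1.
The clause (x_31') is unit, so x_31 = 0.
The clause (x_32) is unit, so x_32 = 1.
But (x_32') is also a unit clause — contradiction.
Neither x_11 = 1 nor x_11 = 0 works.
No assignment satisfies every clause.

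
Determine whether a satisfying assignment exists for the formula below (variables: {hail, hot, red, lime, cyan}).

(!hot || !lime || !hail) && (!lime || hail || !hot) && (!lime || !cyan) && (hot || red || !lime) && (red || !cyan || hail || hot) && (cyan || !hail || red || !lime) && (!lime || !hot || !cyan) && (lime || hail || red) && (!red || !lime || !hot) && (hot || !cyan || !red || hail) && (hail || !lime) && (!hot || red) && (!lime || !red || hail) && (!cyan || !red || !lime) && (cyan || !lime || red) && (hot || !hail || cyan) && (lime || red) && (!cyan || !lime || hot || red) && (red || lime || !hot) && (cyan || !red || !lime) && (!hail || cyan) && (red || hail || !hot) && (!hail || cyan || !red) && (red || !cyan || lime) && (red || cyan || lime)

Yes

Branch on lime: set lime = false.
The clause (red) is unit, so red = true.
Branch on hail: set hail = false.
Branch on hot: set hot = true.
No clause remains; cyan is free.
A satisfying assignment: hail=false,  hot=true,  red=true,  lime=false,  cyan=true.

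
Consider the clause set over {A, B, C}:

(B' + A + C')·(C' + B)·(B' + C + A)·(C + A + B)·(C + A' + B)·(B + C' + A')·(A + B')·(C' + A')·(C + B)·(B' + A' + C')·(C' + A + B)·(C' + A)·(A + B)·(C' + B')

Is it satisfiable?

Yes, satisfiable

Try C = 0.
(B) alone gives B = 1.
(A) alone gives A = 1.
All clauses are satisfied.
A satisfying assignment: A=1,  B=1,  C=0.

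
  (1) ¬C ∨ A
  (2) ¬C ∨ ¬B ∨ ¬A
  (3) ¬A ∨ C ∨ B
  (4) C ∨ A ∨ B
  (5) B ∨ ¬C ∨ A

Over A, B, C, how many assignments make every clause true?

There are 2^3 = 8 truth assignments over (A, B, C).
Check each against the 5 clauses (columns in the order A, B, C):
  F F F  ✗ fails (C ∨ A ∨ B)
  F F T  ✗ fails (¬C ∨ A)
  F T F  ✓ satisfies all
  F T T  ✗ fails (¬C ∨ A)
  T F F  ✗ fails (¬A ∨ C ∨ B)
  T F T  ✓ satisfies all
  T T F  ✓ satisfies all
  T T T  ✗ fails (¬C ∨ ¬B ∨ ¬A)
3 of the 8 rows are models.

3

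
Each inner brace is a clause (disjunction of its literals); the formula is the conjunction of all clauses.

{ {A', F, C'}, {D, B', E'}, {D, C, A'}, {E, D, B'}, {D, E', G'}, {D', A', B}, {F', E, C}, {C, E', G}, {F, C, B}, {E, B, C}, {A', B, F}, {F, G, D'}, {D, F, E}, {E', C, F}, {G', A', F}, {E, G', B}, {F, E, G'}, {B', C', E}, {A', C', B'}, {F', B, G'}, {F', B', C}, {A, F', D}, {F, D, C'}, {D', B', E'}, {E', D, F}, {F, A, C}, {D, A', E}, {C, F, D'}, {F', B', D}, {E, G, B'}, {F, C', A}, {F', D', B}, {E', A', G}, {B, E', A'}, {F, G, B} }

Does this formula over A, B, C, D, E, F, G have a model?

Case A = 0:
Case F = 0:
(C) alone gives C = 1.
That conflicts with the unit clause (C').
Backtrack on F: now try F = 1.
(D) alone gives D = 1.
(B) alone gives B = 1.
(C) alone gives C = 1.
(E) alone gives E = 1.
That conflicts with the unit clause (E').
Neither F = 1 nor F = 0 works.
Backtrack on A: now try A = 1.
Case F = 1:
Case D = 1:
(B) alone gives B = 1.
(C') alone gives C = 0.
That conflicts with the unit clause (C).
Backtrack on D: now try D = 0.
(C) alone gives C = 1.
(B') alone gives B = 0.
(G') alone gives G = 0.
(E) alone gives E = 1.
That conflicts with the unit clause (E').
Neither D = 1 nor D = 0 works.
Backtrack on F: now try F = 0.
(C') alone gives C = 0.
(D) alone gives D = 1.
That conflicts with the unit clause (D').
Neither F = 1 nor F = 0 works.
Neither A = 1 nor A = 0 works.
No assignment satisfies every clause.

No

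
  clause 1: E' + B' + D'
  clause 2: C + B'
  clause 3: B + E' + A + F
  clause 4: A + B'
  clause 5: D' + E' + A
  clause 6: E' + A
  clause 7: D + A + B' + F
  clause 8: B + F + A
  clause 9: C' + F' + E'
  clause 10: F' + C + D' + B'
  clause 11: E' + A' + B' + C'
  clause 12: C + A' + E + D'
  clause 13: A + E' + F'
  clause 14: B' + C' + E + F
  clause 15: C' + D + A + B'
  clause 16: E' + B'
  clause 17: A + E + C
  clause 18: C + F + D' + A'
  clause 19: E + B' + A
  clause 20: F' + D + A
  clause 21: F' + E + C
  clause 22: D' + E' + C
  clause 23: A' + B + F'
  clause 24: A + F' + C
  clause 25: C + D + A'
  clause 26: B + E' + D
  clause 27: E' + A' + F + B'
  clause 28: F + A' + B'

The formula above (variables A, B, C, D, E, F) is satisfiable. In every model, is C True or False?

True

Suppose C = 0.
Unit clause (B') forces B = 0.
Branch on E: set E = 0.
Unit clause (A) forces A = 1.
Unit clause (D') forces D = 0.
But (D) is also a unit clause — contradiction.
Undo E and try E = 1.
Unit clause (A) forces A = 1.
Unit clause (D') forces D = 0.
But (D) is also a unit clause — contradiction.
Either choice for E ends in contradiction.
So every satisfying assignment has C = True.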